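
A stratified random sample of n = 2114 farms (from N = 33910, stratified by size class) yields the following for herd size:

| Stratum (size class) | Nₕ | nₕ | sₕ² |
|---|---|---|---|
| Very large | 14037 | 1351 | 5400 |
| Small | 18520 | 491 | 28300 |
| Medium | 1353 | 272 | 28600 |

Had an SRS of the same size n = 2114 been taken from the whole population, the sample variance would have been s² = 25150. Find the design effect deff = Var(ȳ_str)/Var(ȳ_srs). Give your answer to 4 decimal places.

Var(ȳ_str) = Σ Wₕ²(1−fₕ)sₕ²/nₕ with Wₕ = Nₕ/33910:
  Very large: (14037/33910)²·(1−1351/14037)·5400/1351 = 0.61898744
  Small: (18520/33910)²·(1−491/18520)·28300/491 = 16.736398
  Medium: (1353/33910)²·(1−272/1353)·28600/272 = 0.13374115
  → Var(ȳ_str) = 17.489127.
Var(ȳ_srs) = (1 − 2114/33910)·25150/2114 = 11.155209.
deff = 17.489127 / 11.155209 = 1.5678.

1.5678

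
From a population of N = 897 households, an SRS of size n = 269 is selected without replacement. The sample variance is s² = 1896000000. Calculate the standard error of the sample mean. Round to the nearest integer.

2221

Under SRS without replacement, Var(ȳ) = (1 − f)·s²/n with f = n/N = 269/897 = 0.29988852.
Var(ȳ) = (1 − 0.29988852)·1896000000/269 = 0.70011148·7.0483271 × 10^6 = 4.9346148 × 10^6.
SE(ȳ) = √(4.9346148 × 10^6) = 2221.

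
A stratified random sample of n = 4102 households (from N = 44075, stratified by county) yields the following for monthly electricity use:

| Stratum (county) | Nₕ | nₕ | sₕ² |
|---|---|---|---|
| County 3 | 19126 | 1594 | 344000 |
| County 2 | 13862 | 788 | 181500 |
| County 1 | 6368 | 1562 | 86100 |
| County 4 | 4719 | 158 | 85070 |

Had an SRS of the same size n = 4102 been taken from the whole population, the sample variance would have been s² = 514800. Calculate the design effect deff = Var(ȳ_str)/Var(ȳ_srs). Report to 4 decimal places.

Var(ȳ_str) = Σ Wₕ²(1−fₕ)sₕ²/nₕ with Wₕ = Nₕ/44075:
  County 3: (19126/44075)²·(1−1594/19126)·344000/1594 = 37.251271
  County 2: (13862/44075)²·(1−788/13862)·181500/788 = 21.488205
  County 1: (6368/44075)²·(1−1562/6368)·86100/1562 = 0.86840897
  County 4: (4719/44075)²·(1−158/4719)·85070/158 = 5.9654712
  → Var(ȳ_str) = 65.573356.
Var(ȳ_srs) = (1 − 4102/44075)·514800/4102 = 113.81967.
deff = 65.573356 / 113.81967 = 0.5761.

0.5761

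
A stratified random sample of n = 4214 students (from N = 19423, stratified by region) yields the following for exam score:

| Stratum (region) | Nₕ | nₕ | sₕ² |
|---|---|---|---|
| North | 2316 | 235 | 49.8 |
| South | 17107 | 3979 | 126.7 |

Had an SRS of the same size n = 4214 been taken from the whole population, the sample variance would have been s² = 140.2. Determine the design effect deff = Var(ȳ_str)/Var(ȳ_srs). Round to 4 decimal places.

0.8315

Var(ȳ_str) = Σ Wₕ²(1−fₕ)sₕ²/nₕ with Wₕ = Nₕ/19423:
  North: (2316/19423)²·(1−235/2316)·49.8/235 = 0.0027073194
  South: (17107/19423)²·(1−3979/17107)·126.7/3979 = 0.018955816
  → Var(ȳ_str) = 0.021663135.
Var(ȳ_srs) = (1 − 4214/19423)·140.2/4214 = 0.026051806.
deff = 0.021663135 / 0.026051806 = 0.8315.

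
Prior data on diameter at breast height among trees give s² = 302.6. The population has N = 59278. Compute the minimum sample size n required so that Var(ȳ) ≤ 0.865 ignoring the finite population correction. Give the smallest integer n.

Without fpc, n₀ = s²/D = 302.6/0.865 = 349.8266.
Rounding up, n = 350.

350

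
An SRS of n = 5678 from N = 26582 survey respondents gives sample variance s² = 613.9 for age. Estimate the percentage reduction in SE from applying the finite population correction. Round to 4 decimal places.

f = n/N = 5678/26582 = 0.21360319.
SE_no-fpc = √(s²/n) = 0.32881462; SE_fpc = √((1−f)s²/n) = 0.29158958.
Ratio = √(1−f) = 0.88679017. Reduction = 100·(1 − 0.88679017) = 11.3210%.

11.3210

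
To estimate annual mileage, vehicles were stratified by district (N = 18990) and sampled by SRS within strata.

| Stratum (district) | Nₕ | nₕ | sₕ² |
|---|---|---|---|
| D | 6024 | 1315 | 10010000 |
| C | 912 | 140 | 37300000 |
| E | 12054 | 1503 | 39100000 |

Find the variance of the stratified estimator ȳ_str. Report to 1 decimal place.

10293.7

Var(ȳ_str) = Σₕ Wₕ²(1 − fₕ)sₕ²/nₕ with Wₕ = Nₕ/N, N = 18990.
D: Wₕ = 0.31721959; term = 0.31721959²·(1 − 0.21829349)·10010000/1315 = 598.78657.
C: Wₕ = 0.04802528; term = 0.04802528²·(1 − 0.15350877)·37300000/140 = 520.16725.
E: Wₕ = 0.63475513; term = 0.63475513²·(1 − 0.12468890)·39100000/1503 = 9174.7166.
Sum = 10293.67.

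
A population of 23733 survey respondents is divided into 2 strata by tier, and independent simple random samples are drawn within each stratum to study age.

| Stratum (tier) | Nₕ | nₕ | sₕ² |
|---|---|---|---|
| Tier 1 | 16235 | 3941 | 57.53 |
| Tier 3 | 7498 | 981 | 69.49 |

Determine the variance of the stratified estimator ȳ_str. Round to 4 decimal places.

0.0113

Var(ȳ_str) = Σₕ Wₕ²(1 − fₕ)sₕ²/nₕ with Wₕ = Nₕ/N, N = 23733.
Tier 1: Wₕ = 0.68406860; term = 0.68406860²·(1 − 0.24274715)·57.53/3941 = 0.0051728295.
Tier 3: Wₕ = 0.31593140; term = 0.31593140²·(1 − 0.13083489)·69.49/981 = 0.006145273.
Sum = 0.011318103.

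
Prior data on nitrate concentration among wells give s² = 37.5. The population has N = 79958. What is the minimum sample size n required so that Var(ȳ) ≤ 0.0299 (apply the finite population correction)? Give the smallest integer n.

1235

Without fpc, n₀ = s²/D = 37.5/0.0299 = 1254.1806.
With fpc, (1 − n/N)·s²/n ≤ D requires n ≥ n₀/(1 + n₀/N) = 1254.1806/(1 + 1254.1806/79958) = 1234.8120.
Rounding up, n = 1235.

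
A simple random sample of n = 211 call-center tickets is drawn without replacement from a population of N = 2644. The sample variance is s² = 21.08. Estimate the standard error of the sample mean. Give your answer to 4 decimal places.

Under SRS without replacement, Var(ȳ) = (1 − f)·s²/n with f = n/N = 211/2644 = 0.07980333.
Var(ȳ) = (1 − 0.07980333)·21.08/211 = 0.92019667·0.099905213 = 0.091932445.
SE(ȳ) = √(0.091932445) = 0.3032.

0.3032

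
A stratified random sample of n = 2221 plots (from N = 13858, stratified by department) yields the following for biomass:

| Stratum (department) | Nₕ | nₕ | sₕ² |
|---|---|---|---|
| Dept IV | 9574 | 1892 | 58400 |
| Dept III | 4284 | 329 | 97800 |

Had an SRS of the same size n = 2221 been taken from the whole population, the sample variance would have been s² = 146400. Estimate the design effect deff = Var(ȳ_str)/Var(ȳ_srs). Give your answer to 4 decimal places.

0.6874

Var(ȳ_str) = Σ Wₕ²(1−fₕ)sₕ²/nₕ with Wₕ = Nₕ/13858:
  Dept IV: (9574/13858)²·(1−1892/9574)·58400/1892 = 11.821112
  Dept III: (4284/13858)²·(1−329/4284)·97800/329 = 26.226346
  → Var(ȳ_str) = 38.047458.
Var(ȳ_srs) = (1 − 2221/13858)·146400/2221 = 55.351959.
deff = 38.047458 / 55.351959 = 0.6874.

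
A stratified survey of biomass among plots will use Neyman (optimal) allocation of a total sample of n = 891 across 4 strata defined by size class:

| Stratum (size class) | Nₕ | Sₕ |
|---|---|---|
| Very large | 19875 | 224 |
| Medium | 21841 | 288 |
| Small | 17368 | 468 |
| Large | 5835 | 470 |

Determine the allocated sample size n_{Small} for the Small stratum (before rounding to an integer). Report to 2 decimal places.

Neyman allocation: nₕ = n·NₕSₕ / Σⱼ NⱼSⱼ.
Σ NⱼSⱼ = 19875·224 + 21841·288 + 17368·468 + 5835·470 = 2.1612882 × 10^7.
n_{Small} = 891·17368·468 / (2.1612882 × 10^7) = 335.09.

335.09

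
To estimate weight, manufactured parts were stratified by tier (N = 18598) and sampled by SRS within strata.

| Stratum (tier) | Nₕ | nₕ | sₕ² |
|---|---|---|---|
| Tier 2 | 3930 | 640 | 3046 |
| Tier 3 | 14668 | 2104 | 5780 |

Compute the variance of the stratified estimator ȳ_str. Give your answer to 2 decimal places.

Var(ȳ_str) = Σₕ Wₕ²(1 − fₕ)sₕ²/nₕ with Wₕ = Nₕ/N, N = 18598.
Tier 2: Wₕ = 0.21131304; term = 0.21131304²·(1 − 0.16284987)·3046/640 = 0.17791226.
Tier 3: Wₕ = 0.78868696; term = 0.78868696²·(1 − 0.14344151)·5780/2104 = 1.4636878.
Sum = 1.6416001.

1.64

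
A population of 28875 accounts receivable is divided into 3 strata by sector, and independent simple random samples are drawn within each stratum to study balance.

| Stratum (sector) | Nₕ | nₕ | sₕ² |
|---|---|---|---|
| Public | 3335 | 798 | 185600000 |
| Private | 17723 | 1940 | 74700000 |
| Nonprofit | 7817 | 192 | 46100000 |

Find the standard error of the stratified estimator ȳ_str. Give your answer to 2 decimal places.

180.12

Var(ȳ_str) = Σₕ Wₕ²(1 − fₕ)sₕ²/nₕ with Wₕ = Nₕ/N, N = 28875.
Public: Wₕ = 0.11549784; term = 0.11549784²·(1 − 0.23928036)·185600000/798 = 2360.1924.
Private: Wₕ = 0.61378355; term = 0.61378355²·(1 − 0.10946228)·74700000/1940 = 12918.19.
Nonprofit: Wₕ = 0.27071861; term = 0.27071861²·(1 − 0.02456185)·46100000/192 = 17164.678.
Sum = 32443.06.
SE = √(32443.06) = 180.12.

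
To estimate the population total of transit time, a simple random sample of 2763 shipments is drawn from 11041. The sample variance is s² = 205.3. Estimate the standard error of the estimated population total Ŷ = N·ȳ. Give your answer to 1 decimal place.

2606.0

Var(Ŷ) = N²·Var(ȳ) = N²·(1 − n/N)·s²/n.
f = 2763/11041 = 0.25024907; Var(ȳ) = 0.74975093·205.3/2763 = 0.055708963.
Var(Ŷ) = 11041² · 0.055708963 = 6.7911277 × 10^6.
SE(Ŷ) = √(6.7911277 × 10^6) = 2606.0.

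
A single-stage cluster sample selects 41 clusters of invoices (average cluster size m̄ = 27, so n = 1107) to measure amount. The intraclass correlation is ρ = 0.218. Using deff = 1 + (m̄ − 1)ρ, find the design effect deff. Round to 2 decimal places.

deff = 1 + (27 − 1)·0.218 = 1 + 5.668 = 6.668.

6.67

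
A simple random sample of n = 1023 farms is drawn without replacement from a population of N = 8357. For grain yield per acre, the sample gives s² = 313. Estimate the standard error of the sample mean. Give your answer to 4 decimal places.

Under SRS without replacement, Var(ȳ) = (1 − f)·s²/n with f = n/N = 1023/8357 = 0.12241235.
Var(ȳ) = (1 − 0.12241235)·313/1023 = 0.87758765·0.30596285 = 0.26850922.
SE(ȳ) = √(0.26850922) = 0.5182.

0.5182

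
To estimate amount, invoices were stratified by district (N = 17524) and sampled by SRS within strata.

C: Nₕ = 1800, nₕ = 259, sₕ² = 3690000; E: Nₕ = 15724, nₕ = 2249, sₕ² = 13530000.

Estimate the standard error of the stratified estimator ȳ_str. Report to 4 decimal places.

Var(ȳ_str) = Σₕ Wₕ²(1 − fₕ)sₕ²/nₕ with Wₕ = Nₕ/N, N = 17524.
C: Wₕ = 0.10271627; term = 0.10271627²·(1 − 0.14388889)·3690000/259 = 128.68717.
E: Wₕ = 0.89728373; term = 0.89728373²·(1 − 0.14302976)·13530000/2249 = 4150.8177.
Sum = 4279.5049.
SE = √(4279.5049) = 65.4179.

65.4179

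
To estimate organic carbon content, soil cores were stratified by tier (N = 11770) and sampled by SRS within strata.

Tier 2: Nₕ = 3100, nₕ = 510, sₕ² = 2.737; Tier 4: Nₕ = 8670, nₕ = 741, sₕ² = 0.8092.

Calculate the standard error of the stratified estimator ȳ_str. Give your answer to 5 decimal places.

0.02921

Var(ȳ_str) = Σₕ Wₕ²(1 − fₕ)sₕ²/nₕ with Wₕ = Nₕ/N, N = 11770.
Tier 2: Wₕ = 0.26338148; term = 0.26338148²·(1 − 0.16451613)·2.737/510 = 3.1103779 × 10^-4.
Tier 4: Wₕ = 0.73661852; term = 0.73661852²·(1 − 0.08546713)·0.8092/741 = 5.4190387 × 10^-4.
Sum = 8.5294166 × 10^-4.
SE = √(8.5294166 × 10^-4) = 0.02921.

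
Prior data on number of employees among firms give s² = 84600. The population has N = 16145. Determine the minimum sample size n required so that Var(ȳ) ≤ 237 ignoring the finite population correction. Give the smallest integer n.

Without fpc, n₀ = s²/D = 84600/237 = 356.9620.
Rounding up, n = 357.

357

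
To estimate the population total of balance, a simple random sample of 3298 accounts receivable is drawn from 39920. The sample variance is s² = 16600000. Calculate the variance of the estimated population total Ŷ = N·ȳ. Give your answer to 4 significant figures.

Var(Ŷ) = N²·Var(ȳ) = N²·(1 − n/N)·s²/n.
f = 3298/39920 = 0.08261523; Var(ȳ) = 0.91738477·16600000/3298 = 4617.5219.
Var(Ŷ) = 39920² · 4617.5219 = 7.3585125 × 10^12.

7.359 × 10^12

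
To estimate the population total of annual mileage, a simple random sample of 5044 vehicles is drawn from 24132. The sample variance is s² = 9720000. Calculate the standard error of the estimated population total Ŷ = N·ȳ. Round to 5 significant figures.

942160

Var(Ŷ) = N²·Var(ȳ) = N²·(1 − n/N)·s²/n.
f = 5044/24132 = 0.20901707; Var(ȳ) = 0.79098293·9720000/5044 = 1524.2573.
Var(Ŷ) = 24132² · 1524.2573 = 8.8765646 × 10^11.
SE(Ŷ) = √(8.8765646 × 10^11) = 942160.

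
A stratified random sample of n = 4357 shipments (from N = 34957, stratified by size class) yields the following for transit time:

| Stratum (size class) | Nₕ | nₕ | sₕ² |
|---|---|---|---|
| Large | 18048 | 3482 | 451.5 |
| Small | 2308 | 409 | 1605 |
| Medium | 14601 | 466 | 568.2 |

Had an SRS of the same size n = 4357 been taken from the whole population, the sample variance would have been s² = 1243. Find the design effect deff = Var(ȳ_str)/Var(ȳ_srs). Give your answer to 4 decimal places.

0.9927

Var(ȳ_str) = Σ Wₕ²(1−fₕ)sₕ²/nₕ with Wₕ = Nₕ/34957:
  Large: (18048/34957)²·(1−3482/18048)·451.5/3482 = 0.027895238
  Small: (2308/34957)²·(1−409/2308)·1605/409 = 0.014074863
  Medium: (14601/34957)²·(1−466/14601)·568.2/466 = 0.20593275
  → Var(ȳ_str) = 0.24790285.
Var(ȳ_srs) = (1 − 4357/34957)·1243/4357 = 0.24973007.
deff = 0.24790285 / 0.24973007 = 0.9927.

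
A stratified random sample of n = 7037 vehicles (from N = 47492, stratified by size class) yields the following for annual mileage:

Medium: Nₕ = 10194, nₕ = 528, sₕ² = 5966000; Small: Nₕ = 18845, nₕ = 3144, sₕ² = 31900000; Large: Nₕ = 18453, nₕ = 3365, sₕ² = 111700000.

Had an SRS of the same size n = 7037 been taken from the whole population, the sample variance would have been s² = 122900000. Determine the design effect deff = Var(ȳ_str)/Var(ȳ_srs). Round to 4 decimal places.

0.3981

Var(ȳ_str) = Σ Wₕ²(1−fₕ)sₕ²/nₕ with Wₕ = Nₕ/47492:
  Medium: (10194/47492)²·(1−528/10194)·5966000/528 = 493.62805
  Small: (18845/47492)²·(1−3144/18845)·31900000/3144 = 1331.0387
  Large: (18453/47492)²·(1−3365/18453)·111700000/3365 = 4097.5649
  → Var(ȳ_str) = 5922.2317.
Var(ȳ_srs) = (1 − 7037/47492)·122900000/7037 = 14877.025.
deff = 5922.2317 / 14877.025 = 0.3981.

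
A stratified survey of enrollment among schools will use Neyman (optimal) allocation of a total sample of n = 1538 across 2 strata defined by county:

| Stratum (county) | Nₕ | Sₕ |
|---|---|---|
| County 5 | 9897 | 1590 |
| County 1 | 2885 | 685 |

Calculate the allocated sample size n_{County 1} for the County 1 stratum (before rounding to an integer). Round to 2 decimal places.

Neyman allocation: nₕ = n·NₕSₕ / Σⱼ NⱼSⱼ.
Σ NⱼSⱼ = 9897·1590 + 2885·685 = 1.7712455 × 10^7.
n_{County 1} = 1538·2885·685 / (1.7712455 × 10^7) = 171.60.

171.60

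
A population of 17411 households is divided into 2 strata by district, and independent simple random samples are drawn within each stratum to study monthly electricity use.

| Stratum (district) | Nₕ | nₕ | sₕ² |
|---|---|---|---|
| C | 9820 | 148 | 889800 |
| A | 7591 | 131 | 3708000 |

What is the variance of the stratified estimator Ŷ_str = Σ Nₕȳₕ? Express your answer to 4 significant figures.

Var(Ŷ_str) = Σₕ Nₕ²(1 − fₕ)sₕ²/nₕ.
C: 9820²·(1 − 148/9820)·889800/148 = 5.7102939 × 10^11.
A: 7591²·(1 − 131/7591)·3708000/131 = 1.6028993 × 10^12.
Sum = 2.1739287 × 10^12.

2.174 × 10^12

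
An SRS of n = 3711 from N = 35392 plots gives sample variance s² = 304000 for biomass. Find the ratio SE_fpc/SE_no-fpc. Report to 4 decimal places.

f = n/N = 3711/35392 = 0.10485420.
SE_no-fpc = √(s²/n) = 9.0508906; SE_fpc = √((1−f)s²/n) = 8.5632417.
Ratio = √(1−f) = 0.94612145.

0.9461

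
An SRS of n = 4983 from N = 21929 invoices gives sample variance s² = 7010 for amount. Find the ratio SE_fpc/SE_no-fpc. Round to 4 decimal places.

f = n/N = 4983/21929 = 0.22723334.
SE_no-fpc = √(s²/n) = 1.1860789; SE_fpc = √((1−f)s²/n) = 1.0426481.
Ratio = √(1−f) = 0.87907147.

0.8791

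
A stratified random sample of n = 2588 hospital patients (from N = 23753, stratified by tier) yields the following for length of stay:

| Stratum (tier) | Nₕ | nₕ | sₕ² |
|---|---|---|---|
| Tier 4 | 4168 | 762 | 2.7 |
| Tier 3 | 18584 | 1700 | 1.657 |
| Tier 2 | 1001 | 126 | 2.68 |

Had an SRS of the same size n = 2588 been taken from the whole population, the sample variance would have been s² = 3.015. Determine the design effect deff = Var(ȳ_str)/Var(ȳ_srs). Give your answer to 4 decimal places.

Var(ȳ_str) = Σ Wₕ²(1−fₕ)sₕ²/nₕ with Wₕ = Nₕ/23753:
  Tier 4: (4168/23753)²·(1−762/4168)·2.7/762 = 8.9154693 × 10^-5
  Tier 3: (18584/23753)²·(1−1700/18584)·1.657/1700 = 5.4206478 × 10^-4
  Tier 2: (1001/23753)²·(1−126/1001)·2.68/126 = 3.301942 × 10^-5
  → Var(ȳ_str) = 6.6423889 × 10^-4.
Var(ȳ_srs) = (1 − 2588/23753)·3.015/2588 = 0.0010380609.
deff = (6.6423889 × 10^-4) / 0.0010380609 = 0.6399.

0.6399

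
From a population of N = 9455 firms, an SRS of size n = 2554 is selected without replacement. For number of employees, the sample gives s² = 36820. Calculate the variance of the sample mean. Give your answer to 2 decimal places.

Under SRS without replacement, Var(ȳ) = (1 − f)·s²/n with f = n/N = 2554/9455 = 0.27012163.
Var(ȳ) = (1 − 0.27012163)·36820/2554 = 0.72987837·14.416601 = 10.522366.

10.52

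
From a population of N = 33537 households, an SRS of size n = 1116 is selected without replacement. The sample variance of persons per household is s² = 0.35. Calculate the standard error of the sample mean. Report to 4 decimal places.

Under SRS without replacement, Var(ȳ) = (1 − f)·s²/n with f = n/N = 1116/33537 = 0.03327668.
Var(ȳ) = (1 − 0.03327668)·0.35/1116 = 0.96672332·3.1362007 × 10^-4 = 3.0318384 × 10^-4.
SE(ȳ) = √(3.0318384 × 10^-4) = 0.0174.

0.0174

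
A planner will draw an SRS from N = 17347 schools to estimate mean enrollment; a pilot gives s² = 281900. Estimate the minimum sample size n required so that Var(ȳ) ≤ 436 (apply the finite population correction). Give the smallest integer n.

624

Without fpc, n₀ = s²/D = 281900/436 = 646.5596.
With fpc, (1 − n/N)·s²/n ≤ D requires n ≥ n₀/(1 + n₀/N) = 646.5596/(1 + 646.5596/17347) = 623.3269.
Rounding up, n = 624.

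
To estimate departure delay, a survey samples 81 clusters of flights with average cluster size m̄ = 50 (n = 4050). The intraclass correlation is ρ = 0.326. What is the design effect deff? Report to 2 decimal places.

deff = 1 + (50 − 1)·0.326 = 1 + 15.974 = 16.974.

16.97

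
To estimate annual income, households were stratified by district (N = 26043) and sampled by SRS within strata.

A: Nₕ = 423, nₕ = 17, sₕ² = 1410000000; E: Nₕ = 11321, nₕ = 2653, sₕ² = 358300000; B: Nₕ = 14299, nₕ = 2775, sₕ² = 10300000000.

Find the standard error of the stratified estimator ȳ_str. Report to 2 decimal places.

970.73

Var(ȳ_str) = Σₕ Wₕ²(1 − fₕ)sₕ²/nₕ with Wₕ = Nₕ/N, N = 26043.
A: Wₕ = 0.01624237; term = 0.01624237²·(1 − 0.04018913)·1410000000/17 = 21001.706.
E: Wₕ = 0.43470414; term = 0.43470414²·(1 − 0.23434326)·358300000/2653 = 19540.3.
B: Wₕ = 0.54905349; term = 0.54905349²·(1 − 0.19406952)·10300000000/2775 = 901781.1.
Sum = 942323.11.
SE = √(942323.11) = 970.73.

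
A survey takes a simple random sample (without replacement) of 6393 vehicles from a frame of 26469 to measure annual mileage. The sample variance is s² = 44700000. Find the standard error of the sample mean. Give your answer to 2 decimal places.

Under SRS without replacement, Var(ȳ) = (1 − f)·s²/n with f = n/N = 6393/26469 = 0.24152783.
Var(ȳ) = (1 − 0.24152783)·44700000/6393 = 0.75847217·6992.0225 = 5303.2545.
SE(ȳ) = √(5303.2545) = 72.82.

72.82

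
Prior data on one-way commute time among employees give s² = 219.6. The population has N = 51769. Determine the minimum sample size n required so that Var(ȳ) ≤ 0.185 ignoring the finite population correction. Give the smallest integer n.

1188

Without fpc, n₀ = s²/D = 219.6/0.185 = 1187.0270.
Rounding up, n = 1188.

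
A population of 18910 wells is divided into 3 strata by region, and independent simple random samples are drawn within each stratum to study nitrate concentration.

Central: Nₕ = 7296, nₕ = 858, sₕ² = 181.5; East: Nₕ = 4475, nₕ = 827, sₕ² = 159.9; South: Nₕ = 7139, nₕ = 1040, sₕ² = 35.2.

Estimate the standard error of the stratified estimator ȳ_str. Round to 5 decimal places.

0.20183

Var(ȳ_str) = Σₕ Wₕ²(1 − fₕ)sₕ²/nₕ with Wₕ = Nₕ/N, N = 18910.
Central: Wₕ = 0.38582760; term = 0.38582760²·(1 − 0.11759868)·181.5/858 = 0.027787027.
East: Wₕ = 0.23664728; term = 0.23664728²·(1 − 0.18480447)·159.9/827 = 0.008826891.
South: Wₕ = 0.37752512; term = 0.37752512²·(1 − 0.14567867)·35.2/1040 = 0.0041211866.
Sum = 0.040735105.
SE = √(0.040735105) = 0.20183.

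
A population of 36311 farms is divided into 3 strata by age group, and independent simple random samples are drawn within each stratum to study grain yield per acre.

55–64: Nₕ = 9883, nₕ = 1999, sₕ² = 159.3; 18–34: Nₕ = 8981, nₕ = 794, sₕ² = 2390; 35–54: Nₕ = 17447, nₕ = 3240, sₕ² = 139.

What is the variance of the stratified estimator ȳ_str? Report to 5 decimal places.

Var(ȳ_str) = Σₕ Wₕ²(1 − fₕ)sₕ²/nₕ with Wₕ = Nₕ/N, N = 36311.
55–64: Wₕ = 0.27217648; term = 0.27217648²·(1 − 0.20226652)·159.3/1999 = 0.0047093609.
18–34: Wₕ = 0.24733552; term = 0.24733552²·(1 − 0.08840886)·2390/794 = 0.16786126.
35–54: Wₕ = 0.48048801; term = 0.48048801²·(1 − 0.18570528)·139/3240 = 0.0080652255.
Sum = 0.18063585.

0.18064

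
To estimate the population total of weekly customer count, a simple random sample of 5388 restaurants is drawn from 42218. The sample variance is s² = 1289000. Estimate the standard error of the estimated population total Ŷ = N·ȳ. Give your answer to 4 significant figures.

Var(Ŷ) = N²·Var(ȳ) = N²·(1 − n/N)·s²/n.
f = 5388/42218 = 0.12762329; Var(ȳ) = 0.87237671·1289000/5388 = 208.70334.
Var(Ŷ) = 42218² · 208.70334 = 3.7198439 × 10^11.
SE(Ŷ) = √(3.7198439 × 10^11) = 609900.

609900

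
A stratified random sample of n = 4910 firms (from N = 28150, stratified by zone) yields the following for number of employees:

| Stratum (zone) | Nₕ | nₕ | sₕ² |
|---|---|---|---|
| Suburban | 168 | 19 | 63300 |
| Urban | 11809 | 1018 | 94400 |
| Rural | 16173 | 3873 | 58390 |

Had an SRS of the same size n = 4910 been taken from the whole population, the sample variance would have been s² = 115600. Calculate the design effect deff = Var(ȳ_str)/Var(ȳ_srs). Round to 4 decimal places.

Var(ȳ_str) = Σ Wₕ²(1−fₕ)sₕ²/nₕ with Wₕ = Nₕ/28150:
  Suburban: (168/28150)²·(1−19/168)·63300/19 = 0.10524194
  Urban: (11809/28150)²·(1−1018/11809)·94400/1018 = 14.912218
  Rural: (16173/28150)²·(1−3873/16173)·58390/3873 = 3.7846862
  → Var(ȳ_str) = 18.802146.
Var(ȳ_srs) = (1 − 4910/28150)·115600/4910 = 19.437216.
deff = 18.802146 / 19.437216 = 0.9673.

0.9673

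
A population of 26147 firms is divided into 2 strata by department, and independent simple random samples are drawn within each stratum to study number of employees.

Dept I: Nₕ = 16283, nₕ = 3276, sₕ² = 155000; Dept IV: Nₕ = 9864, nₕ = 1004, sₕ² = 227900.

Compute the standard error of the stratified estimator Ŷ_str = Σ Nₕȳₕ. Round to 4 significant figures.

172800

Var(Ŷ_str) = Σₕ Nₕ²(1 − fₕ)sₕ²/nₕ.
Dept I: 16283²·(1 − 3276/16283)·155000/3276 = 1.002073 × 10^10.
Dept IV: 9864²·(1 − 1004/9864)·227900/1004 = 1.9837978 × 10^10.
Sum = 2.9858708 × 10^10.
SE = √(2.9858708 × 10^10) = 172800.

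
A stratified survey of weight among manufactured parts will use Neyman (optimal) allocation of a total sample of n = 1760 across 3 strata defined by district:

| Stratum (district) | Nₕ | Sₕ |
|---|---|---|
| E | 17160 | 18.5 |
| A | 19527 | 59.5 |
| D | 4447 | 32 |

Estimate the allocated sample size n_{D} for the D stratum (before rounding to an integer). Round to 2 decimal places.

Neyman allocation: nₕ = n·NₕSₕ / Σⱼ NⱼSⱼ.
Σ NⱼSⱼ = 17160·18.5 + 19527·59.5 + 4447·32 = 1.6216205 × 10^6.
n_{D} = 1760·4447·32 / (1.6216205 × 10^6) = 154.45.

154.45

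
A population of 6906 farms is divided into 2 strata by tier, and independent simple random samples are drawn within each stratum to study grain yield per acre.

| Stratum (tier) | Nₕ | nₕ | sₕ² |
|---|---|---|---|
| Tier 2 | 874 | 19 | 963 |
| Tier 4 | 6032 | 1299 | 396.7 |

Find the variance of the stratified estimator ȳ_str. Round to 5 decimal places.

Var(ȳ_str) = Σₕ Wₕ²(1 − fₕ)sₕ²/nₕ with Wₕ = Nₕ/N, N = 6906.
Tier 2: Wₕ = 0.12655662; term = 0.12655662²·(1 − 0.02173913)·963/19 = 0.79414003.
Tier 4: Wₕ = 0.87344338; term = 0.87344338²·(1 − 0.21535146)·396.7/1299 = 0.18280907.
Sum = 0.9769491.

0.97695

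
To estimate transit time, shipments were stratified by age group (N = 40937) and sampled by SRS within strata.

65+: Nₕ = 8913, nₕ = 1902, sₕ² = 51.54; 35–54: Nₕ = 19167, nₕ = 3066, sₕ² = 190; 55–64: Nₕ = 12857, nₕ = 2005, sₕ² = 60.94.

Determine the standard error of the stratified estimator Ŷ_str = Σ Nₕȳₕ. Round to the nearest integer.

Var(Ŷ_str) = Σₕ Nₕ²(1 − fₕ)sₕ²/nₕ.
65+: 8913²·(1 − 1902/8913)·51.54/1902 = 1.6933151 × 10^6.
35–54: 19167²·(1 − 3066/19167)·190/3066 = 1.9124428 × 10^7.
55–64: 12857²·(1 − 2005/12857)·60.94/2005 = 4.2406995 × 10^6.
Sum = 2.5058443 × 10^7.
SE = √(2.5058443 × 10^7) = 5006.

5006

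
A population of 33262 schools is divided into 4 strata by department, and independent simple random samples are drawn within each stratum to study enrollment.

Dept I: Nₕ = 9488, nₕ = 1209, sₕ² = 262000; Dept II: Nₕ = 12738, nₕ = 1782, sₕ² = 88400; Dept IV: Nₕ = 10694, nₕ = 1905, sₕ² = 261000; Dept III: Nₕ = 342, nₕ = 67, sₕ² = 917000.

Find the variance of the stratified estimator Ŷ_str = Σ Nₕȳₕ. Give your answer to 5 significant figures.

Var(Ŷ_str) = Σₕ Nₕ²(1 − fₕ)sₕ²/nₕ.
Dept I: 9488²·(1 − 1209/9488)·262000/1209 = 1.7022665 × 10^10.
Dept II: 12738²·(1 − 1782/12738)·88400/1782 = 6.9230558 × 10^9.
Dept IV: 10694²·(1 − 1905/10694)·261000/1905 = 1.2877311 × 10^10.
Dept III: 342²·(1 − 67/342)·917000/67 = 1.2872216 × 10^9.
Sum = 3.8110253 × 10^10.

3.8110 × 10^10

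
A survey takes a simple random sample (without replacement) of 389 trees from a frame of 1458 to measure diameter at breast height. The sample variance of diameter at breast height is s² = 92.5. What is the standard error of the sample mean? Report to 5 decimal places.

0.41755

Under SRS without replacement, Var(ȳ) = (1 − f)·s²/n with f = n/N = 389/1458 = 0.26680384.
Var(ȳ) = (1 − 0.26680384)·92.5/389 = 0.73319616·0.2377892 = 0.17434613.
SE(ȳ) = √(0.17434613) = 0.41755.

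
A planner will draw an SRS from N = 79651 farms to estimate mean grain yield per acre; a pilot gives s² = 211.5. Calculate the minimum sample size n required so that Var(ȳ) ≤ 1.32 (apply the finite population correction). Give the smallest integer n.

160

Without fpc, n₀ = s²/D = 211.5/1.32 = 160.2273.
With fpc, (1 − n/N)·s²/n ≤ D requires n ≥ n₀/(1 + n₀/N) = 160.2273/(1 + 160.2273/79651) = 159.9056.
Rounding up, n = 160.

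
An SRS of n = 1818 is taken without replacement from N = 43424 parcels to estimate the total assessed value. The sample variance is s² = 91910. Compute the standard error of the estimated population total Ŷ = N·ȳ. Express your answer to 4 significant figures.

302200

Var(Ŷ) = N²·Var(ȳ) = N²·(1 − n/N)·s²/n.
f = 1818/43424 = 0.04186625; Var(ȳ) = 0.95813375·91910/1818 = 48.438984.
Var(Ŷ) = 43424² · 48.438984 = 9.1338669 × 10^10.
SE(Ŷ) = √(9.1338669 × 10^10) = 302200.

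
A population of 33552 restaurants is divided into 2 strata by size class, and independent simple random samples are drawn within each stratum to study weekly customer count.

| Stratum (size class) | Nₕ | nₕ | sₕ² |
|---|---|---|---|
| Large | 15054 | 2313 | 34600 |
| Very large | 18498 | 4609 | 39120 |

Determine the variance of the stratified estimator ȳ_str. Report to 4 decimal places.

4.4858

Var(ȳ_str) = Σₕ Wₕ²(1 − fₕ)sₕ²/nₕ with Wₕ = Nₕ/N, N = 33552.
Large: Wₕ = 0.44867668; term = 0.44867668²·(1 − 0.15364687)·34600/2313 = 2.548702.
Very large: Wₕ = 0.55132332; term = 0.55132332²·(1 − 0.24916207)·39120/4609 = 1.9370956.
Sum = 4.4857976.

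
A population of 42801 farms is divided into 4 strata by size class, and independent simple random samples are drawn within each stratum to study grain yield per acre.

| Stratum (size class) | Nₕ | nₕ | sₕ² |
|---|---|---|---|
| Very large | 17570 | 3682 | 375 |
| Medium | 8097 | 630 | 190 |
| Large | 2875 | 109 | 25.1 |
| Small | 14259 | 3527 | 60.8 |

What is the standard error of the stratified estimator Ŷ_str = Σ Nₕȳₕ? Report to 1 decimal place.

6896.0

Var(Ŷ_str) = Σₕ Nₕ²(1 − fₕ)sₕ²/nₕ.
Very large: 17570²·(1 − 3682/17570)·375/3682 = 2.4851863 × 10^7.
Medium: 8097²·(1 − 630/8097)·190/630 = 1.8234058 × 10^7.
Large: 2875²·(1 − 109/2875)·25.1/109 = 1.8312062 × 10^6.
Small: 14259²·(1 − 3527/14259)·60.8/3527 = 2.6379579 × 10^6.
Sum = 4.7555085 × 10^7.
SE = √(4.7555085 × 10^7) = 6896.0.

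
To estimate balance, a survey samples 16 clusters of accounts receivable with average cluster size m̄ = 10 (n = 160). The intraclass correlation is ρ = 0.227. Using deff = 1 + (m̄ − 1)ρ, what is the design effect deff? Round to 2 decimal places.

3.04

deff = 1 + (10 − 1)·0.227 = 1 + 2.043 = 3.043.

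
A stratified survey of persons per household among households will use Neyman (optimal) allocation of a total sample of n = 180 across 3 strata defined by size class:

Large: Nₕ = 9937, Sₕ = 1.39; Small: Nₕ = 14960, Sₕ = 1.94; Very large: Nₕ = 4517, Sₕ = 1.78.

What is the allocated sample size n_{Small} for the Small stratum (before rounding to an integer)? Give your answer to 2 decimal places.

Neyman allocation: nₕ = n·NₕSₕ / Σⱼ NⱼSⱼ.
Σ NⱼSⱼ = 9937·1.39 + 14960·1.94 + 4517·1.78 = 50875.09.
n_{Small} = 180·14960·1.94 / 50875.09 = 102.68.

102.68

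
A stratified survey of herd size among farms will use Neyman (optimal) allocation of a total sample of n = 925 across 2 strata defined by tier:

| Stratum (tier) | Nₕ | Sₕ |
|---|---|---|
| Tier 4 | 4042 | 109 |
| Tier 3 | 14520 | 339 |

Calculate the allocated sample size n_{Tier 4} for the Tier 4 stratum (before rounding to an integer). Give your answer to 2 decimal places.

Neyman allocation: nₕ = n·NₕSₕ / Σⱼ NⱼSⱼ.
Σ NⱼSⱼ = 4042·109 + 14520·339 = 5.362858 × 10^6.
n_{Tier 4} = 925·4042·109 / (5.362858 × 10^6) = 75.99.

75.99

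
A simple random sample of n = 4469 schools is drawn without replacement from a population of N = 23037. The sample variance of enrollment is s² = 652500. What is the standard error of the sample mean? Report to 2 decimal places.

10.85

Under SRS without replacement, Var(ȳ) = (1 − f)·s²/n with f = n/N = 4469/23037 = 0.19399227.
Var(ȳ) = (1 − 0.19399227)·652500/4469 = 0.80600773·146.00582 = 117.68182.
SE(ȳ) = √(117.68182) = 10.85.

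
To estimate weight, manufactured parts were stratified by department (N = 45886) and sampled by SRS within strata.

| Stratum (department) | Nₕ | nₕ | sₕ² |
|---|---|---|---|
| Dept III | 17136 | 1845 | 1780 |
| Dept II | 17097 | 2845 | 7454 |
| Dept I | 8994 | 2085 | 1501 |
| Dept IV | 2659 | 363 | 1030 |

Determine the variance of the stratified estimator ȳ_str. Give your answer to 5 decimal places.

Var(ȳ_str) = Σₕ Wₕ²(1 − fₕ)sₕ²/nₕ with Wₕ = Nₕ/N, N = 45886.
Dept III: Wₕ = 0.37344724; term = 0.37344724²·(1 − 0.10766807)·1780/1845 = 0.12006283.
Dept II: Wₕ = 0.37259731; term = 0.37259731²·(1 − 0.16640346)·7454/2845 = 0.30320925.
Dept I: Wₕ = 0.19600750; term = 0.19600750²·(1 − 0.23182121)·1501/2085 = 0.021246251.
Dept IV: Wₕ = 0.05794796; term = 0.05794796²·(1 − 0.13651749)·1030/363 = 0.0082273585.
Sum = 0.45274569.

0.45275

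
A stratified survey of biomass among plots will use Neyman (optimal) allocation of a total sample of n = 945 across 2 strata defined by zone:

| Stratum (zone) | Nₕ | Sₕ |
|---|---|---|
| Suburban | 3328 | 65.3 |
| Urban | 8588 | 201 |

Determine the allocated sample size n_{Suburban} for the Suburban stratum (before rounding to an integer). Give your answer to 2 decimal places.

Neyman allocation: nₕ = n·NₕSₕ / Σⱼ NⱼSⱼ.
Σ NⱼSⱼ = 3328·65.3 + 8588·201 = 1.9435064 × 10^6.
n_{Suburban} = 945·3328·65.3 / (1.9435064 × 10^6) = 105.67.

105.67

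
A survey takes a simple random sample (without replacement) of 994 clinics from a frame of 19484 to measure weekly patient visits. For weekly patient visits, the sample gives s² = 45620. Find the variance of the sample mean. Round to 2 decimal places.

Under SRS without replacement, Var(ȳ) = (1 − f)·s²/n with f = n/N = 994/19484 = 0.05101622.
Var(ȳ) = (1 − 0.05101622)·45620/994 = 0.94898378·45.895372 = 43.553964.

43.55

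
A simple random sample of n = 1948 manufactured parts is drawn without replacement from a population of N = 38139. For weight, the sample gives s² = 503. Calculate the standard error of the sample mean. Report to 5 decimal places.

Under SRS without replacement, Var(ȳ) = (1 − f)·s²/n with f = n/N = 1948/38139 = 0.05107633.
Var(ȳ) = (1 − 0.05107633)·503/1948 = 0.94892367·0.25821355 = 0.24502495.
SE(ȳ) = √(0.24502495) = 0.49500.

0.49500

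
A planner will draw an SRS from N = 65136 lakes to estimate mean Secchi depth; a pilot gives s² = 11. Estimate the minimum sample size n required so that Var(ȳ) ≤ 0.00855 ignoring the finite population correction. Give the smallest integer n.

Without fpc, n₀ = s²/D = 11/0.00855 = 1286.5497.
Rounding up, n = 1287.

1287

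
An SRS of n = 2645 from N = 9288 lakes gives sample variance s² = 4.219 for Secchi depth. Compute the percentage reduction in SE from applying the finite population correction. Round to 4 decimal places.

15.4291

f = n/N = 2645/9288 = 0.28477606.
SE_no-fpc = √(s²/n) = 0.039938516; SE_fpc = √((1−f)s²/n) = 0.033776368.
Ratio = √(1−f) = 0.84570914. Reduction = 100·(1 − 0.84570914) = 15.4291%.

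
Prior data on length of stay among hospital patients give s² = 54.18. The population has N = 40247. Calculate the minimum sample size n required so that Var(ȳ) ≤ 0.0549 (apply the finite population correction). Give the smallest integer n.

964

Without fpc, n₀ = s²/D = 54.18/0.0549 = 986.8852.
With fpc, (1 − n/N)·s²/n ≤ D requires n ≥ n₀/(1 + n₀/N) = 986.8852/(1 + 986.8852/40247) = 963.2652.
Rounding up, n = 964.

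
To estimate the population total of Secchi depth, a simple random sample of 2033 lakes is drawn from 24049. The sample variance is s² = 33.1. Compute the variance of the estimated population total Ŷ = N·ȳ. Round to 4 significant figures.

8.620 × 10^6

Var(Ŷ) = N²·Var(ȳ) = N²·(1 − n/N)·s²/n.
f = 2033/24049 = 0.08453574; Var(ȳ) = 0.91546426·33.1/2033 = 0.014905001.
Var(Ŷ) = 24049² · 0.014905001 = 8.6203729 × 10^6.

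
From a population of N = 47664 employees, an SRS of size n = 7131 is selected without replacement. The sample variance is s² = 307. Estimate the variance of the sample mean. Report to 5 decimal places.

Under SRS without replacement, Var(ȳ) = (1 − f)·s²/n with f = n/N = 7131/47664 = 0.14960977.
Var(ȳ) = (1 − 0.14960977)·307/7131 = 0.85039023·0.043051465 = 0.036610546.

0.03661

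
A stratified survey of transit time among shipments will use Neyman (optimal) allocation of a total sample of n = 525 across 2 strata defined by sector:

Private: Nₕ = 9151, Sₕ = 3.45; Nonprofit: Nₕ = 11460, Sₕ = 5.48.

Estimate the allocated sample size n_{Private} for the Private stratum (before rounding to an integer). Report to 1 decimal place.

175.6

Neyman allocation: nₕ = n·NₕSₕ / Σⱼ NⱼSⱼ.
Σ NⱼSⱼ = 9151·3.45 + 11460·5.48 = 94371.75.
n_{Private} = 525·9151·3.45 / 94371.75 = 175.6.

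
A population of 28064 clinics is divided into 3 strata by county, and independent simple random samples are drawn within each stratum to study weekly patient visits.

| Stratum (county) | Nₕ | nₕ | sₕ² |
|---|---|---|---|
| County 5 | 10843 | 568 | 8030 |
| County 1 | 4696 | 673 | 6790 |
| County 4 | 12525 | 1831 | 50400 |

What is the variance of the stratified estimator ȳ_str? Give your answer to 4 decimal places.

6.9231

Var(ȳ_str) = Σₕ Wₕ²(1 − fₕ)sₕ²/nₕ with Wₕ = Nₕ/N, N = 28064.
County 5: Wₕ = 0.38636688; term = 0.38636688²·(1 − 0.05238403)·8030/568 = 1.9998589.
County 1: Wₕ = 0.16733181; term = 0.16733181²·(1 − 0.14331346)·6790/673 = 0.24201021.
County 4: Wₕ = 0.44630131; term = 0.44630131²·(1 − 0.14618762)·50400/1831 = 4.6812406.
Sum = 6.9231097.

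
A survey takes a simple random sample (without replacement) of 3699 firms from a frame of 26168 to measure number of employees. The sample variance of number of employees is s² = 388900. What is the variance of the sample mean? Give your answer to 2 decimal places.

90.27

Under SRS without replacement, Var(ȳ) = (1 − f)·s²/n with f = n/N = 3699/26168 = 0.14135585.
Var(ȳ) = (1 − 0.14135585)·388900/3699 = 0.85864415·105.13652 = 90.27486.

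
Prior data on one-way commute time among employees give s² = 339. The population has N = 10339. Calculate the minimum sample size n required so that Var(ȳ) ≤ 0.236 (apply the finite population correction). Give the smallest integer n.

1262

Without fpc, n₀ = s²/D = 339/0.236 = 1436.4407.
With fpc, (1 − n/N)·s²/n ≤ D requires n ≥ n₀/(1 + n₀/N) = 1436.4407/(1 + 1436.4407/10339) = 1261.2148.
Rounding up, n = 1262.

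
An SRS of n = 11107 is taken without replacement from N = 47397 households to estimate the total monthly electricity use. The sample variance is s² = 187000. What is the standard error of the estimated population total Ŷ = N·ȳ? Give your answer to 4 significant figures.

Var(Ŷ) = N²·Var(ȳ) = N²·(1 − n/N)·s²/n.
f = 11107/47397 = 0.23433973; Var(ȳ) = 0.76566027·187000/11107 = 12.890832.
Var(Ŷ) = 47397² · 12.890832 = 2.895894 × 10^10.
SE(Ŷ) = √(2.895894 × 10^10) = 170200.

170200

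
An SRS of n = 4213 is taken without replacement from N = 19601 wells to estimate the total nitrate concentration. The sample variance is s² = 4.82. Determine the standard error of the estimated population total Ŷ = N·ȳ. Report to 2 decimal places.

587.43

Var(Ŷ) = N²·Var(ȳ) = N²·(1 − n/N)·s²/n.
f = 4213/19601 = 0.21493801; Var(ȳ) = 0.78506199·4.82/4213 = 8.9817203 × 10^-4.
Var(Ŷ) = 19601² · (8.9817203 × 10^-4) = 345076.98.
SE(Ŷ) = √(345076.98) = 587.43.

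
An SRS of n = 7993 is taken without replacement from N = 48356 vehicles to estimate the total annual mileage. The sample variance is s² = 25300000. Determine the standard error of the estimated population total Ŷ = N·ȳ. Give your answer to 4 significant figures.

2.486 × 10^6

Var(Ŷ) = N²·Var(ȳ) = N²·(1 − n/N)·s²/n.
f = 7993/48356 = 0.16529490; Var(ȳ) = 0.83470510·25300000/7993 = 2642.0667.
Var(Ŷ) = 48356² · 2642.0667 = 6.1779518 × 10^12.
SE(Ŷ) = √(6.1779518 × 10^12) = 2.486 × 10^6.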